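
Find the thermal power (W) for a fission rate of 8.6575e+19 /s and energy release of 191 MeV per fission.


P = fission_rate * E_MeV * 1.602e-13
P = 8.6575e+19 * 191 * 1.602e-13
P = 2.6490e+09 W

2.6490e+09


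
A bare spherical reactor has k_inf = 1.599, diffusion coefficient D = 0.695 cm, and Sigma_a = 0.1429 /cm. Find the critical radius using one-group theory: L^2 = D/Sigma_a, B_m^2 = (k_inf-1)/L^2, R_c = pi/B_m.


L^2 = D / Sigma_a = 0.695 / 0.1429 = 4.863541 cm^2
B_m^2 = (k_inf - 1) / L^2 = (1.599 - 1) / 4.863541 = 0.1231613 /cm^2
For a bare sphere: B_g = pi/R, so R_c = pi / sqrt(B_m^2)
R_c = pi / sqrt(0.1231613) = 8.9518 cm

8.9518


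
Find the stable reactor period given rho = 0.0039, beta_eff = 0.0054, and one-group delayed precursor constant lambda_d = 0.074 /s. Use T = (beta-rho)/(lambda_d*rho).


T = (beta - rho) / (lambda_d * rho)
T = (0.0054 - 0.0039) / (0.074 * 0.0039)
T = 5.1975 s

5.1975


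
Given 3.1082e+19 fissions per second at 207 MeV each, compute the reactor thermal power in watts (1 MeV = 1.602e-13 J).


P = fission_rate * E_MeV * 1.602e-13
P = 3.1082e+19 * 207 * 1.602e-13
P = 1.0307e+09 W

1.0307e+09


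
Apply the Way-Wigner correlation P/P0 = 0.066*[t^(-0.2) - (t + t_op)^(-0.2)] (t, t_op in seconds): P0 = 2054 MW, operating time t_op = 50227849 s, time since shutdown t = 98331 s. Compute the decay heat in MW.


P/P0 = 0.066 * [t^(-0.2) - (t + t_op)^(-0.2)]
P/P0 = 0.066 * [98331^(-0.2) - (98331 + 50227849)^(-0.2)]
P/P0 = 0.066 * [0.1003372 - 0.02881650] = 0.004720366
P = 2054 * 0.004720366 = 9.6956 MW

9.6956


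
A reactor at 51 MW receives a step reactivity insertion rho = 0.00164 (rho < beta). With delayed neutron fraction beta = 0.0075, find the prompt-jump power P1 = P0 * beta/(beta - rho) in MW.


P1/P0 = beta / (beta - rho)
P1/P0 = 0.0075 / (0.0075 - 0.00164) = 1.279863
P1 = 51 * 1.279863 = 65.273 MW

65.273


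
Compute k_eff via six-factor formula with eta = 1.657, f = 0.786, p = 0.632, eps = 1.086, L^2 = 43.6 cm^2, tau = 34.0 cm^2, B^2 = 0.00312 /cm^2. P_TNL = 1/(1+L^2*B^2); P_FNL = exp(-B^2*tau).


k_inf = eta*f*p*eps = 1.657*0.786*0.632*1.086 = 0.8939062
P_TNL = 1/(1 + L^2*B^2) = 1/(1 + 43.6*0.00312) = 0.8802569
P_FNL = exp(-B^2*tau) = exp(-0.00312*34.0) = 0.8993527
k_eff = k_inf * P_TNL * P_FNL = 0.8939062 * 0.8802569 * 0.8993527
k_eff = 0.70767

0.70767


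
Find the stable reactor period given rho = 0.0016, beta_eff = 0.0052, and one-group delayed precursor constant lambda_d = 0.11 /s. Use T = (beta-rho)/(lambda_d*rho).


T = (beta - rho) / (lambda_d * rho)
T = (0.0052 - 0.0016) / (0.11 * 0.0016)
T = 20.455 s

20.455


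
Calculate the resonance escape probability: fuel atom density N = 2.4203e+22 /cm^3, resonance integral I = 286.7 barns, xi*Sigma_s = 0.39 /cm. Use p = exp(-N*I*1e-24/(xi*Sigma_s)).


p = exp(-N * I * 1e-24 / (xi*Sigma_s))
p = exp(-2.4203e+22 * 286.7 * 1e-24 / 0.39)
p = 1.8746e-08

1.8746e-08


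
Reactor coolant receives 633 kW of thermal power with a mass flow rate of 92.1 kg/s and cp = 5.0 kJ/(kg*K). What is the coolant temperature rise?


dT = Q / (m_dot * cp)
dT = 633 / (92.1 * 5.0)
dT = 1.3746 C

1.3746


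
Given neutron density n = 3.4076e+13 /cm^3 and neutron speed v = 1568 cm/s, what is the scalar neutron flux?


phi = n * v
phi = 3.4076e+13 * 1568
phi = 5.3431e+16 /cm^2/s

5.3431e+16


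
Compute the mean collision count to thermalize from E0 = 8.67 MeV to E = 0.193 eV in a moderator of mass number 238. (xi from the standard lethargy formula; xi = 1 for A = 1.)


xi = 1 + (A-1)^2/(2A)*ln((A-1)/(A+1)) = 0.008379872 (for A = 238)
n = ln(E0/E) / xi
n = ln(8.67e6 / 0.193) / 0.008379872
n = ln(4.492228e+07) / 0.008379872 = 2102.7

2102.7


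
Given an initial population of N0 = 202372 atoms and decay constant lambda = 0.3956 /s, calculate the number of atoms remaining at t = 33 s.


N = N0 * exp(-lambda * t)
N = 202372 * exp(-0.3956 * 33)
N = 0.43303

0.43303


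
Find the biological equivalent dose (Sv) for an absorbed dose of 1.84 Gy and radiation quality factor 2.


H = D * Q
H = 1.84 * 2
H = 3.6800 Sv

3.6800


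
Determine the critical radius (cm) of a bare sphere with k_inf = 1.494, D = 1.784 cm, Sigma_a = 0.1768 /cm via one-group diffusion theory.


L^2 = D / Sigma_a = 1.784 / 0.1768 = 10.09050 cm^2
B_m^2 = (k_inf - 1) / L^2 = (1.494 - 1) / 10.09050 = 0.04895694 /cm^2
For a bare sphere: B_g = pi/R, so R_c = pi / sqrt(B_m^2)
R_c = pi / sqrt(0.04895694) = 14.199 cm

14.199


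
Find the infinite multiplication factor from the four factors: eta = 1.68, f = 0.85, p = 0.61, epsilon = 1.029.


k_inf = eta * f * p * epsilon
k_inf = 1.68 * 0.85 * 0.61 * 1.029
k_inf = 0.89634

0.89634


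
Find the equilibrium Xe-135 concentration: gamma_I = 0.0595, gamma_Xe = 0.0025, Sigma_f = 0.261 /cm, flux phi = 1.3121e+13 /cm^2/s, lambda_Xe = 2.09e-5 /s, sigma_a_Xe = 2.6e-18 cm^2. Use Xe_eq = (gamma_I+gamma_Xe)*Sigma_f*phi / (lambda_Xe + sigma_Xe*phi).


Xe_eq = (gamma_I + gamma_Xe) * Sigma_f * phi / (lambda_Xe + sigma_Xe * phi)
Numerator = (0.0595 + 0.0025) * 0.261 * 1.3121e+13 = 2.123240e+11
Denominator = 2.09e-5 + 2.6e-18 * 1.3121e+13 = 5.501460e-05
Xe_eq = 2.123240e+11 / 5.501460e-05 = 3.8594e+15 /cm^3

3.8594e+15


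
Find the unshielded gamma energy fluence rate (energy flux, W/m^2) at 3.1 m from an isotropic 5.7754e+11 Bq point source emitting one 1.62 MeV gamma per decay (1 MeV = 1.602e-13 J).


psi = A * E * 1.602e-13 / (4*pi*r^2)
psi = 5.7754e+11 * 1.62 * 1.602e-13 / (4*pi*3.1^2)
psi = 0.0012412 W/m^2

0.0012412


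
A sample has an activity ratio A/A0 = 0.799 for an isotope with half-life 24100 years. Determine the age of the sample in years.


lambda = ln(2) / t_half = ln(2) / 24100 = 2.876129e-05 /yr
t = -ln(A/A0) / lambda
t = -ln(0.799) / 2.876129e-05
t = 7802.0 yr

7802.0


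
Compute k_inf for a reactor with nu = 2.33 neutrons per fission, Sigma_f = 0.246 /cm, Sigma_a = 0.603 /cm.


k_inf = nu * Sigma_f / Sigma_a
k_inf = 2.33 * 0.246 / 0.603
k_inf = 0.95055

0.95055


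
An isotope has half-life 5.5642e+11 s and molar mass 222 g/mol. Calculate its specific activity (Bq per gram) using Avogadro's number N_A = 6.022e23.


lambda = ln(2) / t_half = ln(2) / 5.5642e+11 = 1.245727e-12 /s
SA = lambda * N_A / M
SA = 1.245727e-12 * 6.022e23 / 222
SA = 3.3792e+09 Bq/g

3.3792e+09


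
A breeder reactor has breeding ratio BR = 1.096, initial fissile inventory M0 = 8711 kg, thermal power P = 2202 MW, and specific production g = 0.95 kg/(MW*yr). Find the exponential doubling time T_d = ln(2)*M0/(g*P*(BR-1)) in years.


Breeding gain G = BR - 1 = 1.096 - 1 = 0.096
Fissile production rate = g * P * G = 0.95 * 2202 * 0.096 = 200.8224 kg/yr
T_d = ln(2) * M0 / (g * P * G)
T_d = ln(2) * 8711 / 200.8224 = 30.066 yr

30.066


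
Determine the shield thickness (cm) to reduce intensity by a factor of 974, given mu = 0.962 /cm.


x = ln(factor) / mu
x = ln(974) / 0.962
x = 7.1532 cm

7.1532


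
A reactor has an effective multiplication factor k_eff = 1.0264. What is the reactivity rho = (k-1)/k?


rho = (k_eff - 1) / k_eff
rho = (1.0264 - 1) / 1.0264
rho = 0.025721

0.025721


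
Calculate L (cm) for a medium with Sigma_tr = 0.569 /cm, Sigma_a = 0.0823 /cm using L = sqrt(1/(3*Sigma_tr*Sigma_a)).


D = 1 / (3 * Sigma_tr) = 1 / (3 * 0.569) = 0.5858231 cm
L = sqrt(D / Sigma_a)
L = sqrt(0.5858231 / 0.0823)
L = 2.6680 cm

2.6680


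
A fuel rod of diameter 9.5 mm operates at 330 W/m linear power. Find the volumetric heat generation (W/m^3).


r = D / 2 / 1000 = 9.5 / 2 / 1000 = 0.00475 m
q''' = q' / (pi * r^2)
q''' = 330 / (pi * 0.00475^2)
q''' = 4.6556e+06 W/m^3

4.6556e+06


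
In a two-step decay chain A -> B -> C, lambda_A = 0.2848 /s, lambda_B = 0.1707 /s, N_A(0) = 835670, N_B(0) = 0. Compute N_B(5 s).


N_B(t) = lambda_A * N_A0 / (lambda_B - lambda_A) * [exp(-lambda_A*t) - exp(-lambda_B*t)]
exp(-0.2848*5) = 0.2407491; exp(-0.1707*5) = 0.4259216
N_B = 0.2848 * 835670 / (0.1707 - 0.2848) * (0.2407491 - 0.4259216)
N_B = 386247

386247


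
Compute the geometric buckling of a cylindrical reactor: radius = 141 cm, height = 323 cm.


B^2 = (2.405/R)^2 + (pi/H)^2
B^2 = (2.405/141)^2 + (pi/323)^2
B^2 = 3.8553e-04 /cm^2

3.8553e-04


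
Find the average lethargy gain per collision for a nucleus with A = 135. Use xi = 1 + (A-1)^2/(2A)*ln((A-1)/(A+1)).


xi = 1 + (A-1)^2/(2A) * ln((A-1)/(A+1))
xi = 1 + (135-1)^2/(2*135) * ln((135-1)/(135 +1))
xi = 0.014742

0.014742


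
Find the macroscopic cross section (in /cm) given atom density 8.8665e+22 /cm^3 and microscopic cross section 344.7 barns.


Sigma = N * sigma_barns * 1e-24
Sigma = 8.8665e+22 * 344.7 * 1e-24
Sigma = 30.563 /cm

30.563


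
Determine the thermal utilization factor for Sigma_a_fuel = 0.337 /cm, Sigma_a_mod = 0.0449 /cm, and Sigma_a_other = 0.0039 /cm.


f = Sigma_a_fuel / (Sigma_a_fuel + Sigma_a_mod + Sigma_a_other)
f = 0.337 / (0.337 + 0.0449 + 0.0039)
f = 0.87351

0.87351


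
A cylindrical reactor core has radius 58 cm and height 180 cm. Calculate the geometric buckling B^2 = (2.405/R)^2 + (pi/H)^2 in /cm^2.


B^2 = (2.405/R)^2 + (pi/H)^2
B^2 = (2.405/58)^2 + (pi/180)^2
B^2 = 0.0020240 /cm^2

0.0020240


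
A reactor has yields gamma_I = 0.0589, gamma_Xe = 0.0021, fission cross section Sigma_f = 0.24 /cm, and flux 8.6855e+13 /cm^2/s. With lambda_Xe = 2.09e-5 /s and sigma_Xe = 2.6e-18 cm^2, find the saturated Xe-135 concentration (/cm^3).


Xe_eq = (gamma_I + gamma_Xe) * Sigma_f * phi / (lambda_Xe + sigma_Xe * phi)
Numerator = (0.0589 + 0.0021) * 0.24 * 8.6855e+13 = 1.271557e+12
Denominator = 2.09e-5 + 2.6e-18 * 8.6855e+13 = 2.467230e-04
Xe_eq = 1.271557e+12 / 2.467230e-04 = 5.1538e+15 /cm^3

5.1538e+15


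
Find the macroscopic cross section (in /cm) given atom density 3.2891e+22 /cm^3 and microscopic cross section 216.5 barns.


Sigma = N * sigma_barns * 1e-24
Sigma = 3.2891e+22 * 216.5 * 1e-24
Sigma = 7.1209 /cm

7.1209


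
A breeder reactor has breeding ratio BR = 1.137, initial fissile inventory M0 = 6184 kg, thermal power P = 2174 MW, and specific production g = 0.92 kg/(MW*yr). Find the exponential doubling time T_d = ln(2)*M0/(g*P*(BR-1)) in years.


Breeding gain G = BR - 1 = 1.137 - 1 = 0.137
Fissile production rate = g * P * G = 0.92 * 2174 * 0.137 = 274.01096 kg/yr
T_d = ln(2) * M0 / (g * P * G)
T_d = ln(2) * 6184 / 274.01096 = 15.643 yr

15.643


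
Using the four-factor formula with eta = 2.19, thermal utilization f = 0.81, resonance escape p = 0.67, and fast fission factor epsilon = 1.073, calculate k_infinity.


k_inf = eta * f * p * epsilon
k_inf = 2.19 * 0.81 * 0.67 * 1.073
k_inf = 1.2753

1.2753


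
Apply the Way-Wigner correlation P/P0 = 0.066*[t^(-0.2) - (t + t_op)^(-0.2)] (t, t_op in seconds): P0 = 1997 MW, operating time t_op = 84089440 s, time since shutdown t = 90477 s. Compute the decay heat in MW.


P/P0 = 0.066 * [t^(-0.2) - (t + t_op)^(-0.2)]
P/P0 = 0.066 * [90477^(-0.2) - (90477 + 84089440)^(-0.2)]
P/P0 = 0.066 * [0.1020217 - 0.02599910] = 0.005017492
P = 1997 * 0.005017492 = 10.020 MW

10.020


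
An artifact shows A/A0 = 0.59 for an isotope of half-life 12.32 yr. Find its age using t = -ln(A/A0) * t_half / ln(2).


lambda = ln(2) / t_half = ln(2) / 12.32 = 0.05626195 /yr
t = -ln(A/A0) / lambda
t = -ln(0.59) / 0.05626195
t = 9.3781 yr

9.3781


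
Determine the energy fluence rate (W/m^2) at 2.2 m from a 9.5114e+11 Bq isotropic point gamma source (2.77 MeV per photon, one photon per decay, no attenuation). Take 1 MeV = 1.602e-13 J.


psi = A * E * 1.602e-13 / (4*pi*r^2)
psi = 9.5114e+11 * 2.77 * 1.602e-13 / (4*pi*2.2^2)
psi = 0.0069396 W/m^2

0.0069396


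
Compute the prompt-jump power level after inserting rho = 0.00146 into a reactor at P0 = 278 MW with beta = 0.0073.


P1/P0 = beta / (beta - rho)
P1/P0 = 0.0073 / (0.0073 - 0.00146) = 1.250000
P1 = 278 * 1.250000 = 347.50 MW

347.50


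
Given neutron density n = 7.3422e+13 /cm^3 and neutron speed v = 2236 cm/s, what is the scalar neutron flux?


phi = n * v
phi = 7.3422e+13 * 2236
phi = 1.6417e+17 /cm^2/s

1.6417e+17


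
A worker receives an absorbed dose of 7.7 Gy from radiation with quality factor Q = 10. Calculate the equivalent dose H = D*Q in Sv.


H = D * Q
H = 7.7 * 10
H = 77.000 Sv

77.000


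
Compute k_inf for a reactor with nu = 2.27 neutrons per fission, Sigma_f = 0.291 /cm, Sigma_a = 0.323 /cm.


k_inf = nu * Sigma_f / Sigma_a
k_inf = 2.27 * 0.291 / 0.323
k_inf = 2.0451

2.0451


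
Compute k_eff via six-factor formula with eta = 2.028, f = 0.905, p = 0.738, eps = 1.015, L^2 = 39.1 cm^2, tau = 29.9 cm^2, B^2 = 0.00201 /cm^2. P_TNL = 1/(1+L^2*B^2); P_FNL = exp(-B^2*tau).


k_inf = eta*f*p*eps = 2.028*0.905*0.738*1.015 = 1.374798
P_TNL = 1/(1 + L^2*B^2) = 1/(1 + 39.1*0.00201) = 0.9271355
P_FNL = exp(-B^2*tau) = exp(-0.00201*29.9) = 0.9416713
k_eff = k_inf * P_TNL * P_FNL = 1.374798 * 0.9271355 * 0.9416713
k_eff = 1.2003

1.2003


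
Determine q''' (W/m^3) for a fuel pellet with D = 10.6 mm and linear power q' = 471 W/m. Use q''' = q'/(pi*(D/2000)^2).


r = D / 2 / 1000 = 10.6 / 2 / 1000 = 0.0053 m
q''' = q' / (pi * r^2)
q''' = 471 / (pi * 0.0053^2)
q''' = 5.3373e+06 W/m^3

5.3373e+06


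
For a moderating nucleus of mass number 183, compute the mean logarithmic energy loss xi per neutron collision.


xi = 1 + (A-1)^2/(2A) * ln((A-1)/(A+1))
xi = 1 + (183-1)^2/(2*183) * ln((183-1)/(183 +1))
xi = 0.010889

0.010889


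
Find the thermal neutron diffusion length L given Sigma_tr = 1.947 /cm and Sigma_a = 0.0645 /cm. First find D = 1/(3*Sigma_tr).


D = 1 / (3 * Sigma_tr) = 1 / (3 * 1.947) = 0.1712036 cm
L = sqrt(D / Sigma_a)
L = sqrt(0.1712036 / 0.0645)
L = 1.6292 cm

1.6292


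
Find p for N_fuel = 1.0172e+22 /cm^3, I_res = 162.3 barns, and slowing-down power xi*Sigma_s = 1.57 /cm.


p = exp(-N * I * 1e-24 / (xi*Sigma_s))
p = exp(-1.0172e+22 * 162.3 * 1e-24 / 1.57)
p = 0.34940

0.34940


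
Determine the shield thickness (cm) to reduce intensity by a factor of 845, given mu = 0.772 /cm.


x = ln(factor) / mu
x = ln(845) / 0.772
x = 8.7297 cm

8.7297


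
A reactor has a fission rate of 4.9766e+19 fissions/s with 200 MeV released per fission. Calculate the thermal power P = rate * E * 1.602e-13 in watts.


P = fission_rate * E_MeV * 1.602e-13
P = 4.9766e+19 * 200 * 1.602e-13
P = 1.5945e+09 W

1.5945e+09


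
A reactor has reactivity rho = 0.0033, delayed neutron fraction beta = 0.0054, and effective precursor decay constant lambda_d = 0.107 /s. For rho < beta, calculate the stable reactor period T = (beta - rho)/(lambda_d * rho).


T = (beta - rho) / (lambda_d * rho)
T = (0.0054 - 0.0033) / (0.107 * 0.0033)
T = 5.9473 s

5.9473


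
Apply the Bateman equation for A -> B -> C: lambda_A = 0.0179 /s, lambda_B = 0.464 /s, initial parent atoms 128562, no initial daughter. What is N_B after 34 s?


N_B(t) = lambda_A * N_A0 / (lambda_B - lambda_A) * [exp(-lambda_A*t) - exp(-lambda_B*t)]
exp(-0.0179*34) = 0.5441121; exp(-0.464*34) = 1.407895e-07
N_B = 0.0179 * 128562 / (0.464 - 0.0179) * (0.5441121 - 1.407895e-07)
N_B = 2806.9

2806.9


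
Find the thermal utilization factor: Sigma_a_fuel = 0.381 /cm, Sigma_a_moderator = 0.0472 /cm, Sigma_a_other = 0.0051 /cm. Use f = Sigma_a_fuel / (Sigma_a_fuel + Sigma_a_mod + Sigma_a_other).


f = Sigma_a_fuel / (Sigma_a_fuel + Sigma_a_mod + Sigma_a_other)
f = 0.381 / (0.381 + 0.0472 + 0.0051)
f = 0.87930

0.87930


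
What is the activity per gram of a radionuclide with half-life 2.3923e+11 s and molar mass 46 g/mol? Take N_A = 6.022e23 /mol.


lambda = ln(2) / t_half = ln(2) / 2.3923e+11 = 2.897409e-12 /s
SA = lambda * N_A / M
SA = 2.897409e-12 * 6.022e23 / 46
SA = 3.7931e+10 Bq/g

3.7931e+10


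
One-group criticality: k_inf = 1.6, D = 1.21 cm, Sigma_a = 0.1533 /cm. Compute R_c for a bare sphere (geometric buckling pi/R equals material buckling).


L^2 = D / Sigma_a = 1.21 / 0.1533 = 7.893020 cm^2
B_m^2 = (k_inf - 1) / L^2 = (1.6 - 1) / 7.893020 = 0.07601653 /cm^2
For a bare sphere: B_g = pi/R, so R_c = pi / sqrt(B_m^2)
R_c = pi / sqrt(0.07601653) = 11.395 cm

11.395


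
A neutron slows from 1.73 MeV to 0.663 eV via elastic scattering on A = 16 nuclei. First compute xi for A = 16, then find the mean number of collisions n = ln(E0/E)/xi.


xi = 1 + (A-1)^2/(2A)*ln((A-1)/(A+1)) = 0.1199467 (for A = 16)
n = ln(E0/E) / xi
n = ln(1.73e6 / 0.663) / 0.1199467
n = ln(2.609351e+06) / 0.1199467 = 123.18

123.18


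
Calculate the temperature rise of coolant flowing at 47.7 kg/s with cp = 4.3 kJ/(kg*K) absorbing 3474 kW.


dT = Q / (m_dot * cp)
dT = 3474 / (47.7 * 4.3)
dT = 16.937 C

16.937


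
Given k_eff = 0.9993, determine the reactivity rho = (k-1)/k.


rho = (k_eff - 1) / k_eff
rho = (0.9993 - 1) / 0.9993
rho = -7.0049e-04

-7.0049e-04


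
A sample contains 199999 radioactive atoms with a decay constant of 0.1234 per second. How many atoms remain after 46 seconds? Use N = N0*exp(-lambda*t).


N = N0 * exp(-lambda * t)
N = 199999 * exp(-0.1234 * 46)
N = 685.17

685.17


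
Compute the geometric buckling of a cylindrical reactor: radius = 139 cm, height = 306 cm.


B^2 = (2.405/R)^2 + (pi/H)^2
B^2 = (2.405/139)^2 + (pi/306)^2
B^2 = 4.0477e-04 /cm^2

4.0477e-04


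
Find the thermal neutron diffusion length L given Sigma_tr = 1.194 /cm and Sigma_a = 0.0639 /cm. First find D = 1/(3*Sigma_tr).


D = 1 / (3 * Sigma_tr) = 1 / (3 * 1.194) = 0.2791736 cm
L = sqrt(D / Sigma_a)
L = sqrt(0.2791736 / 0.0639)
L = 2.0902 cm

2.0902


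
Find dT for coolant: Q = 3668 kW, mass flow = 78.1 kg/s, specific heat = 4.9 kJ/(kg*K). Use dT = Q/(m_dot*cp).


dT = Q / (m_dot * cp)
dT = 3668 / (78.1 * 4.9)
dT = 9.5848 C

9.5848


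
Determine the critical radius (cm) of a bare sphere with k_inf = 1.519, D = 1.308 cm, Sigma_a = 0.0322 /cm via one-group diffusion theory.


L^2 = D / Sigma_a = 1.308 / 0.0322 = 40.62112 cm^2
B_m^2 = (k_inf - 1) / L^2 = (1.519 - 1) / 40.62112 = 0.01277660 /cm^2
For a bare sphere: B_g = pi/R, so R_c = pi / sqrt(B_m^2)
R_c = pi / sqrt(0.01277660) = 27.793 cm

27.793


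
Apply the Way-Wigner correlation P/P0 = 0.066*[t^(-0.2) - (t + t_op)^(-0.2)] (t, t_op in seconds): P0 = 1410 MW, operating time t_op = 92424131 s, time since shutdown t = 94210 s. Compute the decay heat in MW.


P/P0 = 0.066 * [t^(-0.2) - (t + t_op)^(-0.2)]
P/P0 = 0.066 * [94210^(-0.2) - (94210 + 92424131)^(-0.2)]
P/P0 = 0.066 * [0.1012000 - 0.02551258] = 0.004995370
P = 1410 * 0.004995370 = 7.0435 MW

7.0435


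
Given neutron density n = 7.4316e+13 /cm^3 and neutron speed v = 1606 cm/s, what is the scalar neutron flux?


phi = n * v
phi = 7.4316e+13 * 1606
phi = 1.1935e+17 /cm^2/s

1.1935e+17


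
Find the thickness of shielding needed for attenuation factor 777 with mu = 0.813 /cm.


x = ln(factor) / mu
x = ln(777) / 0.813
x = 8.1863 cm

8.1863


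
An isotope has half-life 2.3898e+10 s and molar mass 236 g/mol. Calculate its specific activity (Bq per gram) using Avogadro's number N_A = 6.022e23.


lambda = ln(2) / t_half = ln(2) / 2.3898e+10 = 2.900440e-11 /s
SA = lambda * N_A / M
SA = 2.900440e-11 * 6.022e23 / 236
SA = 7.4010e+10 Bq/g

7.4010e+10


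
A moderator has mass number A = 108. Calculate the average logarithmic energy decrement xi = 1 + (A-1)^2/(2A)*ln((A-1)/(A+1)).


xi = 1 + (A-1)^2/(2A) * ln((A-1)/(A+1))
xi = 1 + (108-1)^2/(2*108) * ln((108-1)/(108 +1))
xi = 0.018405

0.018405


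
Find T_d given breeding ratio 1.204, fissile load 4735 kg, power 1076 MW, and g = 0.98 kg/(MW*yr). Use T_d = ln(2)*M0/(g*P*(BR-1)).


Breeding gain G = BR - 1 = 1.204 - 1 = 0.204
Fissile production rate = g * P * G = 0.98 * 1076 * 0.204 = 215.11392 kg/yr
T_d = ln(2) * M0 / (g * P * G)
T_d = ln(2) * 4735 / 215.11392 = 15.257 yr

15.257


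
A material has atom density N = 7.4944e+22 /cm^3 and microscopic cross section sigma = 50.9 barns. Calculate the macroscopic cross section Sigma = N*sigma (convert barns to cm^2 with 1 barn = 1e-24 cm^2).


Sigma = N * sigma_barns * 1e-24
Sigma = 7.4944e+22 * 50.9 * 1e-24
Sigma = 3.8146 /cm

3.8146


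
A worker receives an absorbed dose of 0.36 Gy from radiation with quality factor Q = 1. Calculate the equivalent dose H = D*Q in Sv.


H = D * Q
H = 0.36 * 1
H = 0.36000 Sv

0.36000


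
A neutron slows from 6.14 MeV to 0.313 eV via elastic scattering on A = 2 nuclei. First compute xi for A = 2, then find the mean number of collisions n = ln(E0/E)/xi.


xi = 1 + (A-1)^2/(2A)*ln((A-1)/(A+1)) = 0.7253469 (for A = 2)
n = ln(E0/E) / xi
n = ln(6.14e6 / 0.313) / 0.7253469
n = ln(1.961661e+07) / 0.7253469 = 23.150

23.150


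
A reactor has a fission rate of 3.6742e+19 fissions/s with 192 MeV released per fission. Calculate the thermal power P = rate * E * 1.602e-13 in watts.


P = fission_rate * E_MeV * 1.602e-13
P = 3.6742e+19 * 192 * 1.602e-13
P = 1.1301e+09 W

1.1301e+09


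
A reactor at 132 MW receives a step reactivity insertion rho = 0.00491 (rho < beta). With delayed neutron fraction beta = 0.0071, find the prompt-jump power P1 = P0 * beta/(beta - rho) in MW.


P1/P0 = beta / (beta - rho)
P1/P0 = 0.0071 / (0.0071 - 0.00491) = 3.242009
P1 = 132 * 3.242009 = 427.95 MW

427.95


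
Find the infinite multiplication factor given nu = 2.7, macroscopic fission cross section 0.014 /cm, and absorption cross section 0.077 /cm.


k_inf = nu * Sigma_f / Sigma_a
k_inf = 2.7 * 0.014 / 0.077
k_inf = 0.49091

0.49091


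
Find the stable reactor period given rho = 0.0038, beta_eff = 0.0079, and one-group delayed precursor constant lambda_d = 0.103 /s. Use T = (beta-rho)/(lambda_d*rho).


T = (beta - rho) / (lambda_d * rho)
T = (0.0079 - 0.0038) / (0.103 * 0.0038)
T = 10.475 s

10.475


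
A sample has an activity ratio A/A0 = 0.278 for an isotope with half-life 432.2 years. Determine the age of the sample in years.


lambda = ln(2) / t_half = ln(2) / 432.2 = 0.001603765 /yr
t = -ln(A/A0) / lambda
t = -ln(0.278) / 0.001603765
t = 798.21 yr

798.21


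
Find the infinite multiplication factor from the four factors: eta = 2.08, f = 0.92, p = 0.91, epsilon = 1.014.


k_inf = eta * f * p * epsilon
k_inf = 2.08 * 0.92 * 0.91 * 1.014
k_inf = 1.7658

1.7658


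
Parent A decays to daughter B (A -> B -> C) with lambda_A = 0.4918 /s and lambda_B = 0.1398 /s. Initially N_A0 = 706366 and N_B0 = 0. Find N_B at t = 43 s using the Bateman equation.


N_B(t) = lambda_A * N_A0 / (lambda_B - lambda_A) * [exp(-lambda_A*t) - exp(-lambda_B*t)]
exp(-0.4918*43) = 6.543361e-10; exp(-0.1398*43) = 0.002450655
N_B = 0.4918 * 706366 / (0.1398 - 0.4918) * (6.543361e-10 - 0.002450655)
N_B = 2418.6

2418.6


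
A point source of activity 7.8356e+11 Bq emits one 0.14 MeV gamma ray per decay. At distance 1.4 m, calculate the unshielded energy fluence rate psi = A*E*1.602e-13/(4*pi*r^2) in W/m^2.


psi = A * E * 1.602e-13 / (4*pi*r^2)
psi = 7.8356e+11 * 0.14 * 1.602e-13 / (4*pi*1.4^2)
psi = 7.1350e-04 W/m^2

7.1350e-04


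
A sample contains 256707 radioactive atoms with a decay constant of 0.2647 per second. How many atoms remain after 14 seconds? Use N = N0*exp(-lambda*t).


N = N0 * exp(-lambda * t)
N = 256707 * exp(-0.2647 * 14)
N = 6310.0

6310.0


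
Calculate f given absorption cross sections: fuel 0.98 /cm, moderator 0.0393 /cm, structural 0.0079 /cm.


f = Sigma_a_fuel / (Sigma_a_fuel + Sigma_a_mod + Sigma_a_other)
f = 0.98 / (0.98 + 0.0393 + 0.0079)
f = 0.95405

0.95405


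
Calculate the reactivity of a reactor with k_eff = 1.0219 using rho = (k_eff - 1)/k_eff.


rho = (k_eff - 1) / k_eff
rho = (1.0219 - 1) / 1.0219
rho = 0.021431

0.021431


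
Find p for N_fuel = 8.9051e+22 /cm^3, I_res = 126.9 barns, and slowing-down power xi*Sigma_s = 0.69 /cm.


p = exp(-N * I * 1e-24 / (xi*Sigma_s))
p = exp(-8.9051e+22 * 126.9 * 1e-24 / 0.69)
p = 7.7140e-08

7.7140e-08


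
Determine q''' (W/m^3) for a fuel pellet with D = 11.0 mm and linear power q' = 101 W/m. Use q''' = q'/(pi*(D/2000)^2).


r = D / 2 / 1000 = 11.0 / 2 / 1000 = 0.0055 m
q''' = q' / (pi * r^2)
q''' = 101 / (pi * 0.0055^2)
q''' = 1.0628e+06 W/m^3

1.0628e+06


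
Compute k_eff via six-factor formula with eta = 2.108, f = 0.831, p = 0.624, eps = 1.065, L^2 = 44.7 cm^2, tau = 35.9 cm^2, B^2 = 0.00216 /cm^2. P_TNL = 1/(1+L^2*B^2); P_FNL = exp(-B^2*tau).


k_inf = eta*f*p*eps = 2.108*0.831*0.624*1.065 = 1.164142
P_TNL = 1/(1 + L^2*B^2) = 1/(1 + 44.7*0.00216) = 0.9119495
P_FNL = exp(-B^2*tau) = exp(-0.00216*35.9) = 0.9253863
k_eff = k_inf * P_TNL * P_FNL = 1.164142 * 0.9119495 * 0.9253863
k_eff = 0.98243

0.98243


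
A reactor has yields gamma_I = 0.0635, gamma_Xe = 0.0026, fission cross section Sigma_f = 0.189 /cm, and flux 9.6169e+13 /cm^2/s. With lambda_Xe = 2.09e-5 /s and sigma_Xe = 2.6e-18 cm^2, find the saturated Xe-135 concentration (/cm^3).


Xe_eq = (gamma_I + gamma_Xe) * Sigma_f * phi / (lambda_Xe + sigma_Xe * phi)
Numerator = (0.0635 + 0.0026) * 0.189 * 9.6169e+13 = 1.201430e+12
Denominator = 2.09e-5 + 2.6e-18 * 9.6169e+13 = 2.709394e-04
Xe_eq = 1.201430e+12 / 2.709394e-04 = 4.4343e+15 /cm^3

4.4343e+15


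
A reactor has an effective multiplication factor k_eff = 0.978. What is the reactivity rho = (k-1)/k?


rho = (k_eff - 1) / k_eff
rho = (0.978 - 1) / 0.978
rho = -0.022495

-0.022495


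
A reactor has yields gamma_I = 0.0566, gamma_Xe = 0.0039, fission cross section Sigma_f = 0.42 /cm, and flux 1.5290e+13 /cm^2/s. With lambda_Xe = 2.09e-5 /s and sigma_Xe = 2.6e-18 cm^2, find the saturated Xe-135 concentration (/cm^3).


Xe_eq = (gamma_I + gamma_Xe) * Sigma_f * phi / (lambda_Xe + sigma_Xe * phi)
Numerator = (0.0566 + 0.0039) * 0.42 * 1.5290e+13 = 3.885189e+11
Denominator = 2.09e-5 + 2.6e-18 * 1.5290e+13 = 6.065400e-05
Xe_eq = 3.885189e+11 / 6.065400e-05 = 6.4055e+15 /cm^3

6.4055e+15


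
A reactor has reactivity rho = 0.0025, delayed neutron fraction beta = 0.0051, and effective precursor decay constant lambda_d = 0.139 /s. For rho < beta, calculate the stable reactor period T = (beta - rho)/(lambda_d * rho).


T = (beta - rho) / (lambda_d * rho)
T = (0.0051 - 0.0025) / (0.139 * 0.0025)
T = 7.4820 s

7.4820


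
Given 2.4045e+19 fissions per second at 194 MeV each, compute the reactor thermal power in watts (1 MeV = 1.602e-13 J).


P = fission_rate * E_MeV * 1.602e-13
P = 2.4045e+19 * 194 * 1.602e-13
P = 7.4729e+08 W

7.4729e+08


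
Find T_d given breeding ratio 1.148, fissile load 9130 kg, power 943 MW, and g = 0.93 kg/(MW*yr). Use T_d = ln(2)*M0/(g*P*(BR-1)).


Breeding gain G = BR - 1 = 1.148 - 1 = 0.148
Fissile production rate = g * P * G = 0.93 * 943 * 0.148 = 129.79452 kg/yr
T_d = ln(2) * M0 / (g * P * G)
T_d = ln(2) * 9130 / 129.79452 = 48.757 yr

48.757


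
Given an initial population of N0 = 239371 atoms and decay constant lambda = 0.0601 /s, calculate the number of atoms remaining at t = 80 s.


N = N0 * exp(-lambda * t)
N = 239371 * exp(-0.0601 * 80)
N = 1954.3

1954.3


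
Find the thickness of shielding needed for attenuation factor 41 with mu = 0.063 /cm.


x = ln(factor) / mu
x = ln(41) / 0.063
x = 58.946 cm

58.946


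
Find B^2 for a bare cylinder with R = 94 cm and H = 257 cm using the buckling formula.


B^2 = (2.405/R)^2 + (pi/H)^2
B^2 = (2.405/94)^2 + (pi/257)^2
B^2 = 8.0403e-04 /cm^2

8.0403e-04


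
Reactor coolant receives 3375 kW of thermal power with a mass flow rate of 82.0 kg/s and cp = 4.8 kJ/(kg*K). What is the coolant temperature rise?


dT = Q / (m_dot * cp)
dT = 3375 / (82.0 * 4.8)
dT = 8.5747 C

8.5747


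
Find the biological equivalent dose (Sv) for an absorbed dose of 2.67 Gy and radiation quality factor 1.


H = D * Q
H = 2.67 * 1
H = 2.6700 Sv

2.6700


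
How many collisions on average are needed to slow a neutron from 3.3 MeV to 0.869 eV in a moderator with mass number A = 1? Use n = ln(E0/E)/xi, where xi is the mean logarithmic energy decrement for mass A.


xi = 1 + (A-1)^2/(2A)*ln((A-1)/(A+1)) = 1 (for A = 1)
n = ln(E0/E) / xi
n = ln(3.3e6 / 0.869) / 1
n = ln(3.797468e+06) / 1 = 15.150

15.150


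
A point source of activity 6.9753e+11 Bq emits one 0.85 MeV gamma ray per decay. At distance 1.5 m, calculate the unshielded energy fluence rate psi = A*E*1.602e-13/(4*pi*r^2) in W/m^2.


psi = A * E * 1.602e-13 / (4*pi*r^2)
psi = 6.9753e+11 * 0.85 * 1.602e-13 / (4*pi*1.5^2)
psi = 0.0033593 W/m^2

0.0033593


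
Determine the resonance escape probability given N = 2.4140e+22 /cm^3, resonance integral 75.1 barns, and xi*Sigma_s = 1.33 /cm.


p = exp(-N * I * 1e-24 / (xi*Sigma_s))
p = exp(-2.4140e+22 * 75.1 * 1e-24 / 1.33)
p = 0.25587

0.25587


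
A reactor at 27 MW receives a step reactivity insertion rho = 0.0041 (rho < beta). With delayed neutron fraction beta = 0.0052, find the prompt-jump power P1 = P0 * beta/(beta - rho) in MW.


P1/P0 = beta / (beta - rho)
P1/P0 = 0.0052 / (0.0052 - 0.0041) = 4.727273
P1 = 27 * 4.727273 = 127.64 MW

127.64


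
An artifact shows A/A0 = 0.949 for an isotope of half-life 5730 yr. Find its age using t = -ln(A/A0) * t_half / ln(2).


lambda = ln(2) / t_half = ln(2) / 5730 = 1.209681e-04 /yr
t = -ln(A/A0) / lambda
t = -ln(0.949) / 1.209681e-04
t = 432.73 yr

432.73


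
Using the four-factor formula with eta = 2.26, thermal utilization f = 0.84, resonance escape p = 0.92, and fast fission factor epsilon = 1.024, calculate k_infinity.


k_inf = eta * f * p * epsilon
k_inf = 2.26 * 0.84 * 0.92 * 1.024
k_inf = 1.7884

1.7884


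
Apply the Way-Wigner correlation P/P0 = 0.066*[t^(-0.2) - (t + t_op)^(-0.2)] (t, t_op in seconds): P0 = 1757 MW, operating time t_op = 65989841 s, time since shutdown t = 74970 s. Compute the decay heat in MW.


P/P0 = 0.066 * [t^(-0.2) - (t + t_op)^(-0.2)]
P/P0 = 0.066 * [74970^(-0.2) - (74970 + 65989841)^(-0.2)]
P/P0 = 0.066 * [0.1059309 - 0.02729015] = 0.005190289
P = 1757 * 0.005190289 = 9.1193 MW

9.1193


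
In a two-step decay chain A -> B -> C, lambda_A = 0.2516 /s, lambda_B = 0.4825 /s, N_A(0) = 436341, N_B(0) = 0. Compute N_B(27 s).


N_B(t) = lambda_A * N_A0 / (lambda_B - lambda_A) * [exp(-lambda_A*t) - exp(-lambda_B*t)]
exp(-0.2516*27) = 0.001121375; exp(-0.4825*27) = 2.199017e-06
N_B = 0.2516 * 436341 / (0.4825 - 0.2516) * (0.001121375 - 2.199017e-06)
N_B = 532.12

532.12


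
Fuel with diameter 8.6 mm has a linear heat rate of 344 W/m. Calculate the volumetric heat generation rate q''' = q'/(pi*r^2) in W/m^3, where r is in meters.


r = D / 2 / 1000 = 8.6 / 2 / 1000 = 0.0043 m
q''' = q' / (pi * r^2)
q''' = 344 / (pi * 0.0043^2)
q''' = 5.9220e+06 W/m^3

5.9220e+06


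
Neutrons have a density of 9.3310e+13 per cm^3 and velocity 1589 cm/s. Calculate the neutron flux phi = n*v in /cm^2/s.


phi = n * v
phi = 9.3310e+13 * 1589
phi = 1.4827e+17 /cm^2/s

1.4827e+17


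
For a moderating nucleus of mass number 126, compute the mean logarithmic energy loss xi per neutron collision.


xi = 1 + (A-1)^2/(2A) * ln((A-1)/(A+1))
xi = 1 + (126-1)^2/(2*126) * ln((126-1)/(126 +1))
xi = 0.015789

0.015789


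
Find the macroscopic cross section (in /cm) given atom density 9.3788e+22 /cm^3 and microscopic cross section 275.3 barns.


Sigma = N * sigma_barns * 1e-24
Sigma = 9.3788e+22 * 275.3 * 1e-24
Sigma = 25.820 /cm

25.820


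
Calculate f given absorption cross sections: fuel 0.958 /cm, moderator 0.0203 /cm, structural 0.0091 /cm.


f = Sigma_a_fuel / (Sigma_a_fuel + Sigma_a_mod + Sigma_a_other)
f = 0.958 / (0.958 + 0.0203 + 0.0091)
f = 0.97022

0.97022


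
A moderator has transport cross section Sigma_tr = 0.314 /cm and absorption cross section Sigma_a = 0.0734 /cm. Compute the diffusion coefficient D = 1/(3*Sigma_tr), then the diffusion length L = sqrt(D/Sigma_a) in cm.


D = 1 / (3 * Sigma_tr) = 1 / (3 * 0.314) = 1.061571 cm
L = sqrt(D / Sigma_a)
L = sqrt(1.061571 / 0.0734)
L = 3.8030 cm

3.8030


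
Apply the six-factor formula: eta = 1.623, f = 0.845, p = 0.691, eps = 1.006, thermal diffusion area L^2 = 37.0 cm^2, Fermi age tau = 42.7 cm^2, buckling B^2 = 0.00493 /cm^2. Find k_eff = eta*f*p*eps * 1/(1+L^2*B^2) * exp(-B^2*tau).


k_inf = eta*f*p*eps = 1.623*0.845*0.691*1.006 = 0.9533476
P_TNL = 1/(1 + L^2*B^2) = 1/(1 + 37.0*0.00493) = 0.8457303
P_FNL = exp(-B^2*tau) = exp(-0.00493*42.7) = 0.8101701
k_eff = k_inf * P_TNL * P_FNL = 0.9533476 * 0.8457303 * 0.8101701
k_eff = 0.65322

0.65322


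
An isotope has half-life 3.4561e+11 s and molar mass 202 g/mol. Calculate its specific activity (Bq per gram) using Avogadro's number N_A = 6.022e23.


lambda = ln(2) / t_half = ln(2) / 3.4561e+11 = 2.005576e-12 /s
SA = lambda * N_A / M
SA = 2.005576e-12 * 6.022e23 / 202
SA = 5.9790e+09 Bq/g

5.9790e+09


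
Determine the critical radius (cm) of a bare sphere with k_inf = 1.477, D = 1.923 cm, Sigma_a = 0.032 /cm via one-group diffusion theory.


L^2 = D / Sigma_a = 1.923 / 0.032 = 60.09375 cm^2
B_m^2 = (k_inf - 1) / L^2 = (1.477 - 1) / 60.09375 = 0.007937598 /cm^2
For a bare sphere: B_g = pi/R, so R_c = pi / sqrt(B_m^2)
R_c = pi / sqrt(0.007937598) = 35.262 cm

35.262


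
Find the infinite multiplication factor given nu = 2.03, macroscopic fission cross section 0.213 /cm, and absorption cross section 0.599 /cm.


k_inf = nu * Sigma_f / Sigma_a
k_inf = 2.03 * 0.213 / 0.599
k_inf = 0.72185

0.72185


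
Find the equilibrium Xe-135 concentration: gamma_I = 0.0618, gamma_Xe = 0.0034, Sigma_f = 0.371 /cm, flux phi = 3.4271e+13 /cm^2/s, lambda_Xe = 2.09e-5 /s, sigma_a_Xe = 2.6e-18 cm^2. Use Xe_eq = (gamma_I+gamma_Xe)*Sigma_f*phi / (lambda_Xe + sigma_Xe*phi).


Xe_eq = (gamma_I + gamma_Xe) * Sigma_f * phi / (lambda_Xe + sigma_Xe * phi)
Numerator = (0.0618 + 0.0034) * 0.371 * 3.4271e+13 = 8.289881e+11
Denominator = 2.09e-5 + 2.6e-18 * 3.4271e+13 = 1.100046e-04
Xe_eq = 8.289881e+11 / 1.100046e-04 = 7.5359e+15 /cm^3

7.5359e+15


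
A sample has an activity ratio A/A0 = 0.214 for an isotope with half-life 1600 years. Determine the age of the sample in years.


lambda = ln(2) / t_half = ln(2) / 1600 = 4.332170e-04 /yr
t = -ln(A/A0) / lambda
t = -ln(0.214) / 4.332170e-04
t = 3558.9 yr

3558.9


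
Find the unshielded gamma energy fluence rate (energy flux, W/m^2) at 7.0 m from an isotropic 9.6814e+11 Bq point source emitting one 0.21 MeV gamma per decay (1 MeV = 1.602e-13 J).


psi = A * E * 1.602e-13 / (4*pi*r^2)
psi = 9.6814e+11 * 0.21 * 1.602e-13 / (4*pi*7.0^2)
psi = 5.2895e-05 W/m^2

5.2895e-05


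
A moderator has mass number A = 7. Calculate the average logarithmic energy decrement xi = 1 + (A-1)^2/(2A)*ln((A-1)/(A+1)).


xi = 1 + (A-1)^2/(2A) * ln((A-1)/(A+1))
xi = 1 + (7-1)^2/(2*7) * ln((7-1)/(7 +1))
xi = 0.26025

0.26025


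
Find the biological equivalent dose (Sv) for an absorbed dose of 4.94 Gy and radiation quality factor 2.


H = D * Q
H = 4.94 * 2
H = 9.8800 Sv

9.8800


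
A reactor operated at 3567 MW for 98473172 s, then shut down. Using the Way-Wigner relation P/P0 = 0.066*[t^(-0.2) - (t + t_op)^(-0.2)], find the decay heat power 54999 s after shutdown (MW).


P/P0 = 0.066 * [t^(-0.2) - (t + t_op)^(-0.2)]
P/P0 = 0.066 * [54999^(-0.2) - (54999 + 98473172)^(-0.2)]
P/P0 = 0.066 * [0.1127013 - 0.02519347] = 0.005775517
P = 3567 * 0.005775517 = 20.601 MW

20.601


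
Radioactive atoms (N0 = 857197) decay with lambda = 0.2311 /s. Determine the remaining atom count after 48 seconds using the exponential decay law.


N = N0 * exp(-lambda * t)
N = 857197 * exp(-0.2311 * 48)
N = 13.048

13.048


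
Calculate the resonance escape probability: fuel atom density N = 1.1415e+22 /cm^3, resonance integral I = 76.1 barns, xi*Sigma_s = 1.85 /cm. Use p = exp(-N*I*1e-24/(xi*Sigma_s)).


p = exp(-N * I * 1e-24 / (xi*Sigma_s))
p = exp(-1.1415e+22 * 76.1 * 1e-24 / 1.85)
p = 0.62528

0.62528


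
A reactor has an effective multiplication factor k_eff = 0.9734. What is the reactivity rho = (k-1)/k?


rho = (k_eff - 1) / k_eff
rho = (0.9734 - 1) / 0.9734
rho = -0.027327

-0.027327


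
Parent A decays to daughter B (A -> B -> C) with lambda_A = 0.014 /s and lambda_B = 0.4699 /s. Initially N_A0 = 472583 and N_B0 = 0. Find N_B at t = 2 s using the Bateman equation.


N_B(t) = lambda_A * N_A0 / (lambda_B - lambda_A) * [exp(-lambda_A*t) - exp(-lambda_B*t)]
exp(-0.014*2) = 0.9723884; exp(-0.4699*2) = 0.3907060
N_B = 0.014 * 472583 / (0.4699 - 0.014) * (0.9723884 - 0.3907060)
N_B = 8441.6

8441.6


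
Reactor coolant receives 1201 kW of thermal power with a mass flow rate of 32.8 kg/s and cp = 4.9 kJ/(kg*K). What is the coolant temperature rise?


dT = Q / (m_dot * cp)
dT = 1201 / (32.8 * 4.9)
dT = 7.4726 C

7.4726


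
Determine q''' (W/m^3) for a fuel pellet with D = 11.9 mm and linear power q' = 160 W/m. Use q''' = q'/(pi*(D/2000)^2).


r = D / 2 / 1000 = 11.9 / 2 / 1000 = 0.00595 m
q''' = q' / (pi * r^2)
q''' = 160 / (pi * 0.00595^2)
q''' = 1.4386e+06 W/m^3

1.4386e+06


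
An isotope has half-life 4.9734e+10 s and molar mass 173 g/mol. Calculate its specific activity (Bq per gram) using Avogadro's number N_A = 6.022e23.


lambda = ln(2) / t_half = ln(2) / 4.9734e+10 = 1.393709e-11 /s
SA = lambda * N_A / M
SA = 1.393709e-11 * 6.022e23 / 173
SA = 4.8514e+10 Bq/g

4.8514e+10


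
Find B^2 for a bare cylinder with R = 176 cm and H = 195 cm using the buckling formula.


B^2 = (2.405/R)^2 + (pi/H)^2
B^2 = (2.405/176)^2 + (pi/195)^2
B^2 = 4.4628e-04 /cm^2

4.4628e-04


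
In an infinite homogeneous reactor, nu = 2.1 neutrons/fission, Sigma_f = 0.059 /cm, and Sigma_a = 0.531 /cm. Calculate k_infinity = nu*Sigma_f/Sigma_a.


k_inf = nu * Sigma_f / Sigma_a
k_inf = 2.1 * 0.059 / 0.531
k_inf = 0.23333

0.23333


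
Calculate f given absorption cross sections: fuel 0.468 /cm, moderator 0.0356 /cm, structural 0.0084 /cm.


f = Sigma_a_fuel / (Sigma_a_fuel + Sigma_a_mod + Sigma_a_other)
f = 0.468 / (0.468 + 0.0356 + 0.0084)
f = 0.91406

0.91406


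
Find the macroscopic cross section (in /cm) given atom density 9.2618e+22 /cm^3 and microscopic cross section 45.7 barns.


Sigma = N * sigma_barns * 1e-24
Sigma = 9.2618e+22 * 45.7 * 1e-24
Sigma = 4.2326 /cm

4.2326


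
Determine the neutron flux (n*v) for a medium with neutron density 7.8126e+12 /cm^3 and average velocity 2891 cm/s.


phi = n * v
phi = 7.8126e+12 * 2891
phi = 2.2586e+16 /cm^2/s

2.2586e+16


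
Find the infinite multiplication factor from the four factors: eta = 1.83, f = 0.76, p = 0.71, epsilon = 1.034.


k_inf = eta * f * p * epsilon
k_inf = 1.83 * 0.76 * 0.71 * 1.034
k_inf = 1.0210

1.0210


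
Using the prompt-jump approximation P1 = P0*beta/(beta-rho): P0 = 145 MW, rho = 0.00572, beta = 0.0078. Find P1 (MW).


P1/P0 = beta / (beta - rho)
P1/P0 = 0.0078 / (0.0078 - 0.00572) = 3.750000
P1 = 145 * 3.750000 = 543.75 MW

543.75


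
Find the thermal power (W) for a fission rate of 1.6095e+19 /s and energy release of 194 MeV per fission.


P = fission_rate * E_MeV * 1.602e-13
P = 1.6095e+19 * 194 * 1.602e-13
P = 5.0021e+08 W

5.0021e+08


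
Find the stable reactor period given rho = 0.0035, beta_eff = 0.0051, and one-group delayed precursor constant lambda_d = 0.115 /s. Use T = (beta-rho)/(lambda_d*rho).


T = (beta - rho) / (lambda_d * rho)
T = (0.0051 - 0.0035) / (0.115 * 0.0035)
T = 3.9752 s

3.9752


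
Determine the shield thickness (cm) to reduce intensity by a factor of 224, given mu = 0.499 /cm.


x = ln(factor) / mu
x = ln(224) / 0.499
x = 10.845 cm

10.845


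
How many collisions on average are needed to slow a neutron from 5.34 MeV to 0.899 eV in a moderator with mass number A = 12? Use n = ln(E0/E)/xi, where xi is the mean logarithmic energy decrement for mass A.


xi = 1 + (A-1)^2/(2A)*ln((A-1)/(A+1)) = 0.1577690 (for A = 12)
n = ln(E0/E) / xi
n = ln(5.34e6 / 0.899) / 0.1577690
n = ln(5.939933e+06) / 0.1577690 = 98.861

98.861
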